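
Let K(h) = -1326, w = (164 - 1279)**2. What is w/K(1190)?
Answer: -1243225/1326 ≈ -937.58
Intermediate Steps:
w = 1243225 (w = (-1115)**2 = 1243225)
w/K(1190) = 1243225/(-1326) = 1243225*(-1/1326) = -1243225/1326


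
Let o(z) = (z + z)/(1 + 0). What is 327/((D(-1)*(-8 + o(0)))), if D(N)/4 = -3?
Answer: 109/32 ≈ 3.4063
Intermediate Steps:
D(N) = -12 (D(N) = 4*(-3) = -12)
o(z) = 2*z (o(z) = (2*z)/1 = (2*z)*1 = 2*z)
327/((D(-1)*(-8 + o(0)))) = 327/((-12*(-8 + 2*0))) = 327/((-12*(-8 + 0))) = 327/((-12*(-8))) = 327/96 = 327*(1/96) = 109/32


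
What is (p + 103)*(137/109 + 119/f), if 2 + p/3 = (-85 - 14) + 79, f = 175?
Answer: 195286/2725 ≈ 71.665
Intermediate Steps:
p = -66 (p = -6 + 3*((-85 - 14) + 79) = -6 + 3*(-99 + 79) = -6 + 3*(-20) = -6 - 60 = -66)
(p + 103)*(137/109 + 119/f) = (-66 + 103)*(137/109 + 119/175) = 37*(137*(1/109) + 119*(1/175)) = 37*(137/109 + 17/25) = 37*(5278/2725) = 195286/2725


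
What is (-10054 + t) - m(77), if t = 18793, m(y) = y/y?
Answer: 8738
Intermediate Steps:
m(y) = 1
(-10054 + t) - m(77) = (-10054 + 18793) - 1*1 = 8739 - 1 = 8738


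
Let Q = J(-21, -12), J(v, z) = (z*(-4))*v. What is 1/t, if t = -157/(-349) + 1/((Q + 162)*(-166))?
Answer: 49012164/22048801 ≈ 2.2229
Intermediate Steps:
J(v, z) = -4*v*z (J(v, z) = (-4*z)*v = -4*v*z)
Q = -1008 (Q = -4*(-21)*(-12) = -1008)
t = 22048801/49012164 (t = -157/(-349) + 1/((-1008 + 162)*(-166)) = -157*(-1/349) - 1/166/(-846) = 157/349 - 1/846*(-1/166) = 157/349 + 1/140436 = 22048801/49012164 ≈ 0.44986)
1/t = 1/(22048801/49012164) = 49012164/22048801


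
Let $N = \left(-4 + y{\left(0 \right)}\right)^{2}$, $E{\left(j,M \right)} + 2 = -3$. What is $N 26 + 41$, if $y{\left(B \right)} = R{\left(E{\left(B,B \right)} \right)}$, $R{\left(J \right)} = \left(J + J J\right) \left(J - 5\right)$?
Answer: $1082057$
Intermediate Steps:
$E{\left(j,M \right)} = -5$ ($E{\left(j,M \right)} = -2 - 3 = -5$)
$R{\left(J \right)} = \left(-5 + J\right) \left(J + J^{2}\right)$ ($R{\left(J \right)} = \left(J + J^{2}\right) \left(-5 + J\right) = \left(-5 + J\right) \left(J + J^{2}\right)$)
$y{\left(B \right)} = -200$ ($y{\left(B \right)} = - 5 \left(-5 + \left(-5\right)^{2} - -20\right) = - 5 \left(-5 + 25 + 20\right) = \left(-5\right) 40 = -200$)
$N = 41616$ ($N = \left(-4 - 200\right)^{2} = \left(-204\right)^{2} = 41616$)
$N 26 + 41 = 41616 \cdot 26 + 41 = 1082016 + 41 = 1082057$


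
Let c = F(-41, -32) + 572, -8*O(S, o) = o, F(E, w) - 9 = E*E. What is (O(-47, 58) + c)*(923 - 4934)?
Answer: -36175209/4 ≈ -9.0438e+6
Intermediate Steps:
F(E, w) = 9 + E**2 (F(E, w) = 9 + E*E = 9 + E**2)
O(S, o) = -o/8
c = 2262 (c = (9 + (-41)**2) + 572 = (9 + 1681) + 572 = 1690 + 572 = 2262)
(O(-47, 58) + c)*(923 - 4934) = (-1/8*58 + 2262)*(923 - 4934) = (-29/4 + 2262)*(-4011) = (9019/4)*(-4011) = -36175209/4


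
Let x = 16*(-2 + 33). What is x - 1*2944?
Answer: -2448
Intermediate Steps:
x = 496 (x = 16*31 = 496)
x - 1*2944 = 496 - 1*2944 = 496 - 2944 = -2448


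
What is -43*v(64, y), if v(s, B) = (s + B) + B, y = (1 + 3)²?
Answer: -4128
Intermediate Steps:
y = 16 (y = 4² = 16)
v(s, B) = s + 2*B (v(s, B) = (B + s) + B = s + 2*B)
-43*v(64, y) = -43*(64 + 2*16) = -43*(64 + 32) = -43*96 = -4128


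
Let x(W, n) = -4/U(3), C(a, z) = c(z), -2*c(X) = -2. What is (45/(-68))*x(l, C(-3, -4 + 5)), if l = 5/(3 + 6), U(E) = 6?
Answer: 15/34 ≈ 0.44118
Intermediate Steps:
c(X) = 1 (c(X) = -1/2*(-2) = 1)
C(a, z) = 1
l = 5/9 ≈ 0.55556
x(W, n) = -2/3 (x(W, n) = -4/6 = -4*1/6 = -2/3)
(45/(-68))*x(l, C(-3, -4 + 5)) = (45/(-68))*(-2/3) = -1/68*45*(-2/3) = -45/68*(-2/3) = 15/34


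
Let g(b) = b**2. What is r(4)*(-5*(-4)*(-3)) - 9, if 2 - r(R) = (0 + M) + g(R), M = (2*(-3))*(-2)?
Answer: 1551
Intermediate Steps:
M = 12 (M = -6*(-2) = 12)
r(R) = -10 - R**2 (r(R) = 2 - ((0 + 12) + R**2) = 2 - (12 + R**2) = 2 + (-12 - R**2) = -10 - R**2)
r(4)*(-5*(-4)*(-3)) - 9 = (-10 - 1*4**2)*(-5*(-4)*(-3)) - 9 = (-10 - 1*16)*(20*(-3)) - 9 = (-10 - 16)*(-60) - 9 = -26*(-60) - 9 = 1560 - 9 = 1551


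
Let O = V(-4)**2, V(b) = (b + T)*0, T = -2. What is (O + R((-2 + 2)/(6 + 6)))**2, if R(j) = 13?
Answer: 169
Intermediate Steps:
V(b) = 0 (V(b) = (b - 2)*0 = (-2 + b)*0 = 0)
O = 0 (O = 0**2 = 0)
(O + R((-2 + 2)/(6 + 6)))**2 = (0 + 13)**2 = 13**2 = 169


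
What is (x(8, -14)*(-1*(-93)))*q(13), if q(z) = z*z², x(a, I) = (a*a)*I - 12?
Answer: -185523468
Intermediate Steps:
x(a, I) = -12 + I*a² (x(a, I) = a²*I - 12 = I*a² - 12 = -12 + I*a²)
q(z) = z³
(x(8, -14)*(-1*(-93)))*q(13) = ((-12 - 14*8²)*(-1*(-93)))*13³ = ((-12 - 14*64)*93)*2197 = ((-12 - 896)*93)*2197 = -908*93*2197 = -84444*2197 = -185523468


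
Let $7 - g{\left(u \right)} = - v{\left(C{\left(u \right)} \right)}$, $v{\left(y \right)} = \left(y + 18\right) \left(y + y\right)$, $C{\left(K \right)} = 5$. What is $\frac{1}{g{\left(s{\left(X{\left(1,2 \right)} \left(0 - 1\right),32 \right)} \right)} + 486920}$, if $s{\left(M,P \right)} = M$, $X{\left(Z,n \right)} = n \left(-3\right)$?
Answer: $\frac{1}{487157} \approx 2.0527 \cdot 10^{-6}$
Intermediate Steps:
$X{\left(Z,n \right)} = - 3 n$
$v{\left(y \right)} = 2 y \left(18 + y\right)$ ($v{\left(y \right)} = \left(18 + y\right) 2 y = 2 y \left(18 + y\right)$)
$g{\left(u \right)} = 237$ ($g{\left(u \right)} = 7 - - 2 \cdot 5 \left(18 + 5\right) = 7 - - 2 \cdot 5 \cdot 23 = 7 - \left(-1\right) 230 = 7 - -230 = 7 + 230 = 237$)
$\frac{1}{g{\left(s{\left(X{\left(1,2 \right)} \left(0 - 1\right),32 \right)} \right)} + 486920} = \frac{1}{237 + 486920} = \frac{1}{487157}$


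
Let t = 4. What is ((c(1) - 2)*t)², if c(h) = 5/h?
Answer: 144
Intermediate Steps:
((c(1) - 2)*t)² = ((5/1 - 2)*4)² = ((5*1 - 2)*4)² = ((5 - 2)*4)² = (3*4)² = 12² = 144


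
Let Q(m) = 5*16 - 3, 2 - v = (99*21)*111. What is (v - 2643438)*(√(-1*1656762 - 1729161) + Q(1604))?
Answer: -221313785 - 2874205*I*√3385923 ≈ -2.2131e+8 - 5.2888e+9*I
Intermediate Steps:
v = -230767 (v = 2 - 99*21*111 = 2 - 2079*111 = 2 - 1*230769 = 2 - 230769 = -230767)
Q(m) = 77 (Q(m) = 80 - 3 = 77)
(v - 2643438)*(√(-1*1656762 - 1729161) + Q(1604)) = (-230767 - 2643438)*(√(-1*1656762 - 1729161) + 77) = -2874205*(√(-1656762 - 1729161) + 77) = -2874205*(√(-3385923) + 77) = -2874205*(I*√3385923 + 77) = -2874205*(77 + I*√3385923) = -221313785 - 2874205*I*√3385923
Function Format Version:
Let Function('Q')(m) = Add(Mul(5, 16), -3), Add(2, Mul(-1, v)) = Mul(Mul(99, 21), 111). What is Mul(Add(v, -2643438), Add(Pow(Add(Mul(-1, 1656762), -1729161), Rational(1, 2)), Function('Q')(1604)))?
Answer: Add(-221313785, Mul(-2874205, I, Pow(3385923, Rational(1, 2)))) ≈ Add(-2.2131e+8, Mul(-5.2888e+9, I))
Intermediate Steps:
v = -230767 (v = Add(2, Mul(-1, Mul(Mul(99, 21), 111))) = Add(2, Mul(-1, Mul(2079, 111))) = Add(2, Mul(-1, 230769)) = Add(2, -230769) = -230767)
Function('Q')(m) = 77 (Function('Q')(m) = Add(80, -3) = 77)
Mul(Add(v, -2643438), Add(Pow(Add(Mul(-1, 1656762), -1729161), Rational(1, 2)), Function('Q')(1604))) = Mul(Add(-230767, -2643438), Add(Pow(Add(Mul(-1, 1656762), -1729161), Rational(1, 2)), 77)) = Mul(-2874205, Add(Pow(Add(-1656762, -1729161), Rational(1, 2)), 77)) = Mul(-2874205, Add(Pow(-3385923, Rational(1, 2)), 77)) = Mul(-2874205, Add(Mul(I, Pow(3385923, Rational(1, 2))), 77)) = Mul(-2874205, Add(77, Mul(I, Pow(3385923, Rational(1, 2))))) = Add(-221313785, Mul(-2874205, I, Pow(3385923, Rational(1, 2))))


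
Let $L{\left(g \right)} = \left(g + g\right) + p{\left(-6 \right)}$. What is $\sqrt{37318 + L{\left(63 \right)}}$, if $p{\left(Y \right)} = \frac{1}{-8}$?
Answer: $\frac{\sqrt{599102}}{4} \approx 193.5$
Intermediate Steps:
$p{\left(Y \right)} = - \frac{1}{8}$
$L{\left(g \right)} = - \frac{1}{8} + 2 g$ ($L{\left(g \right)} = \left(g + g\right) - \frac{1}{8} = 2 g - \frac{1}{8} = - \frac{1}{8} + 2 g$)
$\sqrt{37318 + L{\left(63 \right)}} = \sqrt{37318 + \left(- \frac{1}{8} + 2 \cdot 63\right)} = \sqrt{37318 + \left(- \frac{1}{8} + 126\right)} = \sqrt{37318 + \frac{1007}{8}} = \sqrt{\frac{299551}{8}} = \frac{\sqrt{599102}}{4}$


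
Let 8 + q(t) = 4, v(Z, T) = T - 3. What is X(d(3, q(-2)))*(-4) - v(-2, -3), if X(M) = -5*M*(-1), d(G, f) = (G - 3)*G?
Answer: 6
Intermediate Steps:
v(Z, T) = -3 + T
q(t) = -4 (q(t) = -8 + 4 = -4)
d(G, f) = G*(-3 + G) (d(G, f) = (-3 + G)*G = G*(-3 + G))
X(M) = 5*M
X(d(3, q(-2)))*(-4) - v(-2, -3) = (5*(3*(-3 + 3)))*(-4) - (-3 - 3) = (5*(3*0))*(-4) - 1*(-6) = (5*0)*(-4) + 6 = 0*(-4) + 6 = 0 + 6 = 6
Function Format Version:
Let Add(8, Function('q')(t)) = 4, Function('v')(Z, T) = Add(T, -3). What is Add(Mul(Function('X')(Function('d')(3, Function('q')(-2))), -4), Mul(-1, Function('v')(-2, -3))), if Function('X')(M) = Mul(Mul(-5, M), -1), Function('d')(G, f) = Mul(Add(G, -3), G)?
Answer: 6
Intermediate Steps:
Function('v')(Z, T) = Add(-3, T)
Function('q')(t) = -4 (Function('q')(t) = Add(-8, 4) = -4)
Function('d')(G, f) = Mul(G, Add(-3, G)) (Function('d')(G, f) = Mul(Add(-3, G), G) = Mul(G, Add(-3, G)))
Function('X')(M) = Mul(5, M)
Add(Mul(Function('X')(Function('d')(3, Function('q')(-2))), -4), Mul(-1, Function('v')(-2, -3))) = Add(Mul(Mul(5, Mul(3, Add(-3, 3))), -4), Mul(-1, Add(-3, -3))) = Add(Mul(Mul(5, Mul(3, 0)), -4), Mul(-1, -6)) = Add(Mul(Mul(5, 0), -4), 6) = Add(Mul(0, -4), 6) = Add(0, 6) = 6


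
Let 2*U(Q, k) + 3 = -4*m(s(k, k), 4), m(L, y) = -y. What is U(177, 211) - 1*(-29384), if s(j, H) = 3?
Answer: 58781/2 ≈ 29391.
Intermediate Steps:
U(Q, k) = 13/2 (U(Q, k) = -3/2 + (-(-4)*4)/2 = -3/2 + (-4*(-4))/2 = -3/2 + (1/2)*16 = -3/2 + 8 = 13/2)
U(177, 211) - 1*(-29384) = 13/2 - 1*(-29384) = 13/2 + 29384 = 58781/2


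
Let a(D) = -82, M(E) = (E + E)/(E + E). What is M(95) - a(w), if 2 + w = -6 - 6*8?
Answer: 83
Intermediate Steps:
M(E) = 1 (M(E) = (2*E)/((2*E)) = (2*E)*(1/(2*E)) = 1)
w = -56 (w = -2 + (-6 - 6*8) = -2 + (-6 - 48) = -2 - 54 = -56)
M(95) - a(w) = 1 - 1*(-82) = 1 + 82 = 83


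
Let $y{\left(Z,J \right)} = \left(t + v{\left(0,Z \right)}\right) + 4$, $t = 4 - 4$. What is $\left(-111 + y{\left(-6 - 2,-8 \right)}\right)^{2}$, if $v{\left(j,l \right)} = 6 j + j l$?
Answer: $11449$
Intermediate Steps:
$t = 0$
$y{\left(Z,J \right)} = 4$ ($y{\left(Z,J \right)} = \left(0 + 0 \left(6 + Z\right)\right) + 4 = \left(0 + 0\right) + 4 = 0 + 4 = 4$)
$\left(-111 + y{\left(-6 - 2,-8 \right)}\right)^{2} = \left(-111 + 4\right)^{2} = \left(-107\right)^{2} = 11449$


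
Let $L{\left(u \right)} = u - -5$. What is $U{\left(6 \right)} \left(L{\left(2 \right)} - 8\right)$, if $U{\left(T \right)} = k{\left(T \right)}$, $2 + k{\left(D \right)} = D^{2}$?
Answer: $-34$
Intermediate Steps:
$k{\left(D \right)} = -2 + D^{2}$
$U{\left(T \right)} = -2 + T^{2}$
$L{\left(u \right)} = 5 + u$ ($L{\left(u \right)} = u + 5 = 5 + u$)
$U{\left(6 \right)} \left(L{\left(2 \right)} - 8\right) = \left(-2 + 6^{2}\right) \left(\left(5 + 2\right) - 8\right) = \left(-2 + 36\right) \left(7 - 8\right) = 34 \left(-1\right) = -34$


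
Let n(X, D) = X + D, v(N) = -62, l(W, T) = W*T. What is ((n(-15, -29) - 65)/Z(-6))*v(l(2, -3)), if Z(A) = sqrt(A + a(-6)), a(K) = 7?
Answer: 6758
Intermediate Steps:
l(W, T) = T*W
n(X, D) = D + X
Z(A) = sqrt(7 + A) (Z(A) = sqrt(A + 7) = sqrt(7 + A))
((n(-15, -29) - 65)/Z(-6))*v(l(2, -3)) = (((-29 - 15) - 65)/(sqrt(7 - 6)))*(-62) = ((-44 - 65)/(sqrt(1)))*(-62) = -109/1*(-62) = -109*1*(-62) = -109*(-62) = 6758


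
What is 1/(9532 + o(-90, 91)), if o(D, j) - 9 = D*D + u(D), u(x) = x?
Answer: 1/17551 ≈ 5.6977e-5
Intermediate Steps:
o(D, j) = 9 + D + D² (o(D, j) = 9 + (D*D + D) = 9 + (D² + D) = 9 + (D + D²) = 9 + D + D²)
1/(9532 + o(-90, 91)) = 1/(9532 + (9 - 90 + (-90)²)) = 1/(9532 + (9 - 90 + 8100)) = 1/(9532 + 8019) = 1/17551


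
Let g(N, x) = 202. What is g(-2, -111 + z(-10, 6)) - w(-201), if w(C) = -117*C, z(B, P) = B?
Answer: -23315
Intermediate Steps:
g(-2, -111 + z(-10, 6)) - w(-201) = 202 - (-117)*(-201) = 202 - 1*23517 = 202 - 23517 = -23315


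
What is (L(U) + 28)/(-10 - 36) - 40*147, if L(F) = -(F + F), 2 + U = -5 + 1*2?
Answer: -135259/23 ≈ -5880.8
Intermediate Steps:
U = -5 (U = -2 + (-5 + 1*2) = -2 + (-5 + 2) = -2 - 3 = -5)
L(F) = -2*F
(L(U) + 28)/(-10 - 36) - 40*147 = (-2*(-5) + 28)/(-10 - 36) - 40*147 = (10 + 28)/(-46) - 5880 = 38*(-1/46) - 5880 = -19/23 - 5880 = -135259/23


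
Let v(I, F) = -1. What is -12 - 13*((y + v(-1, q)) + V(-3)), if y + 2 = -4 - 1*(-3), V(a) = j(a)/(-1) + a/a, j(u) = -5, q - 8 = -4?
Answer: -38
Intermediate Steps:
q = 4 (q = 8 - 4 = 4)
V(a) = 6 (V(a) = -5/(-1) + a/a = -5*(-1) + 1 = 5 + 1 = 6)
y = -3 (y = -2 + (-4 - 1*(-3)) = -2 + (-4 + 3) = -2 - 1 = -3)
-12 - 13*((y + v(-1, q)) + V(-3)) = -12 - 13*((-3 - 1) + 6) = -12 - 13*(-4 + 6) = -12 - 13*2 = -12 - 26 = -38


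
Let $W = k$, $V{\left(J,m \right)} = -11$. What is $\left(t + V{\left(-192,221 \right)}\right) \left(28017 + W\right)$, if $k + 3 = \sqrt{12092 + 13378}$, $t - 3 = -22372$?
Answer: $-626953320 - 67140 \sqrt{2830} \approx -6.3052 \cdot 10^{8}$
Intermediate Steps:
$t = -22369$ ($t = 3 - 22372 = -22369$)
$k = -3 + 3 \sqrt{2830}$ ($k = -3 + \sqrt{12092 + 13378} = -3 + \sqrt{25470} = -3 + 3 \sqrt{2830} \approx 156.59$)
$W = -3 + 3 \sqrt{2830} \approx 156.59$
$\left(t + V{\left(-192,221 \right)}\right) \left(28017 + W\right) = \left(-22369 - 11\right) \left(28017 - \left(3 - 3 \sqrt{2830}\right)\right) = - 22380 \left(28014 + 3 \sqrt{2830}\right) = -626953320 - 67140 \sqrt{2830}$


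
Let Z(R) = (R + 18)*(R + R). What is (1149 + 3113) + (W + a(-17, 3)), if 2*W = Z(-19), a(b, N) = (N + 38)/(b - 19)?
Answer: 154075/36 ≈ 4279.9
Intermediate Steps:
Z(R) = 2*R*(18 + R) (Z(R) = (18 + R)*(2*R) = 2*R*(18 + R))
a(b, N) = (38 + N)/(-19 + b)
W = 19 (W = (2*(-19)*(18 - 19))/2 = (2*(-19)*(-1))/2 = (½)*38 = 19)
(1149 + 3113) + (W + a(-17, 3)) = (1149 + 3113) + (19 + (38 + 3)/(-19 - 17)) = 4262 + (19 + 41/(-36)) = 4262 + (19 - 1/36*41) = 4262 + (19 - 41/36) = 4262 + 643/36 = 154075/36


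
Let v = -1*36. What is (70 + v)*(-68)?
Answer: -2312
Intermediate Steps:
v = -36
(70 + v)*(-68) = (70 - 36)*(-68) = 34*(-68) = -2312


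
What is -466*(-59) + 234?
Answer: 27728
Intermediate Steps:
-466*(-59) + 234 = 27494 + 234 = 27728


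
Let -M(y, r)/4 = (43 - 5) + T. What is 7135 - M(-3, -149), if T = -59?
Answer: 7051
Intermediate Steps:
M(y, r) = 84 (M(y, r) = -4*((43 - 5) - 59) = -4*(38 - 59) = -4*(-21) = 84)
7135 - M(-3, -149) = 7135 - 1*84 = 7135 - 84 = 7051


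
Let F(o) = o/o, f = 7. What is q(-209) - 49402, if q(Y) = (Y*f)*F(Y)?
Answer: -50865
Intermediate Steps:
F(o) = 1
q(Y) = 7*Y (q(Y) = (Y*7)*1 = (7*Y)*1 = 7*Y)
q(-209) - 49402 = 7*(-209) - 49402 = -1463 - 49402 = -50865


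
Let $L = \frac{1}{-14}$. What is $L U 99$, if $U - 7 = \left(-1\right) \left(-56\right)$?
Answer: $- \frac{891}{2} \approx -445.5$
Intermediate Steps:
$U = 63$ ($U = 7 - -56 = 7 + 56 = 63$)
$L = - \frac{1}{14} \approx -0.071429$
$L U 99 = \left(- \frac{1}{14}\right) 63 \cdot 99 = \left(- \frac{9}{2}\right) 99 = - \frac{891}{2}$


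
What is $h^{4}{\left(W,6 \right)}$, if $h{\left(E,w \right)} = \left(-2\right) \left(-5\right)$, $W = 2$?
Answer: $10000$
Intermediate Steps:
$h{\left(E,w \right)} = 10$
$h^{4}{\left(W,6 \right)} = 10^{4} = 10000$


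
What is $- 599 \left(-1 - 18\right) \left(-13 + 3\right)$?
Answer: $-113810$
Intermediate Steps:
$- 599 \left(-1 - 18\right) \left(-13 + 3\right) = - 599 \left(\left(-19\right) \left(-10\right)\right) = \left(-599\right) 190 = -113810$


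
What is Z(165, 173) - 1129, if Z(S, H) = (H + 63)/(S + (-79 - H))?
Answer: -98459/87 ≈ -1131.7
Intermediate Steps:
Z(S, H) = (63 + H)/(-79 + S - H)
Z(165, 173) - 1129 = (-63 - 1*173)/(79 + 173 - 1*165) - 1129 = (-63 - 173)/(79 + 173 - 165) - 1129 = -236/87 - 1129 = -98459/87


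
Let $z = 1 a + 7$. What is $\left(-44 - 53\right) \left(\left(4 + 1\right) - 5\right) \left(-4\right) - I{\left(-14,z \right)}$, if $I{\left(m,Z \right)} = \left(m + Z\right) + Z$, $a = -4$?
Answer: $8$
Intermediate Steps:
$z = 3$ ($z = 1 \left(-4\right) + 7 = -4 + 7 = 3$)
$I{\left(m,Z \right)} = m + 2 Z$ ($I{\left(m,Z \right)} = \left(Z + m\right) + Z = m + 2 Z$)
$\left(-44 - 53\right) \left(\left(4 + 1\right) - 5\right) \left(-4\right) - I{\left(-14,z \right)} = \left(-44 - 53\right) \left(\left(4 + 1\right) - 5\right) \left(-4\right) - \left(-14 + 2 \cdot 3\right) = - 97 \left(5 - 5\right) \left(-4\right) - \left(-14 + 6\right) = - 97 \cdot 0 \left(-4\right) - -8 = \left(-97\right) 0 + 8 = 0 + 8 = 8$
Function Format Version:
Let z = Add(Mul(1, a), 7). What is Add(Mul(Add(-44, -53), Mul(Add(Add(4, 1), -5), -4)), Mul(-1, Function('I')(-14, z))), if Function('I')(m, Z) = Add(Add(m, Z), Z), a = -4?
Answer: 8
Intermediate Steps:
z = 3 (z = Add(Mul(1, -4), 7) = Add(-4, 7) = 3)
Function('I')(m, Z) = Add(m, Mul(2, Z)) (Function('I')(m, Z) = Add(Add(Z, m), Z) = Add(m, Mul(2, Z)))
Add(Mul(Add(-44, -53), Mul(Add(Add(4, 1), -5), -4)), Mul(-1, Function('I')(-14, z))) = Add(Mul(Add(-44, -53), Mul(Add(Add(4, 1), -5), -4)), Mul(-1, Add(-14, Mul(2, 3)))) = Add(Mul(-97, Mul(Add(5, -5), -4)), Mul(-1, Add(-14, 6))) = Add(Mul(-97, Mul(0, -4)), Mul(-1, -8)) = Add(Mul(-97, 0), 8) = Add(0, 8) = 8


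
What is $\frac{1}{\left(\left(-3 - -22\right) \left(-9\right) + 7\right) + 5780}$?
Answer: $\frac{1}{5616} \approx 0.00017806$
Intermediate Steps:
$\frac{1}{\left(\left(-3 - -22\right) \left(-9\right) + 7\right) + 5780} = \frac{1}{\left(\left(-3 + 22\right) \left(-9\right) + 7\right) + 5780} = \frac{1}{\left(19 \left(-9\right) + 7\right) + 5780} = \frac{1}{\left(-171 + 7\right) + 5780} = \frac{1}{-164 + 5780} = \frac{1}{5616}$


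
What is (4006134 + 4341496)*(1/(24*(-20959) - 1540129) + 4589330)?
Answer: 15654588753569119574/408629 ≈ 3.8310e+13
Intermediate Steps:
(4006134 + 4341496)*(1/(24*(-20959) - 1540129) + 4589330) = 8347630*(1/(-503016 - 1540129) + 4589330) = 8347630*(1/(-2043145) + 4589330) = 8347630*(-1/2043145 + 4589330) = 8347630*(9376666642849/2043145) = 15654588753569119574/408629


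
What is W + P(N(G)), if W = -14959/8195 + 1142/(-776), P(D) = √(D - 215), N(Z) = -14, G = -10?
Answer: -10483437/3179660 + I*√229 ≈ -3.297 + 15.133*I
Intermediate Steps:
P(D) = √(-215 + D)
W = -10483437/3179660 (W = -14959*1/8195 + 1142*(-1/776) = -14959/8195 - 571/388 = -10483437/3179660 ≈ -3.2970)
W + P(N(G)) = -10483437/3179660 + √(-215 - 14) = -10483437/3179660 + √(-229) = -10483437/3179660 + I*√229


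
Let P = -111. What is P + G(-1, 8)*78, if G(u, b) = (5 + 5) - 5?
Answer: 279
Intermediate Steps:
G(u, b) = 5 (G(u, b) = 10 - 5 = 5)
P + G(-1, 8)*78 = -111 + 5*78 = -111 + 390 = 279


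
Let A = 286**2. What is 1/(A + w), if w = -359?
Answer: 1/81437 ≈ 1.2279e-5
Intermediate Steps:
A = 81796
1/(A + w) = 1/(81796 - 359) = 1/81437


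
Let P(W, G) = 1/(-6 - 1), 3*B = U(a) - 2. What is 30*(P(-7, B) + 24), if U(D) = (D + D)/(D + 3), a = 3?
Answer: 5010/7 ≈ 715.71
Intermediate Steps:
U(D) = 2*D/(3 + D) (U(D) = (2*D)/(3 + D) = 2*D/(3 + D))
B = -1/3 (B = (2*3/(3 + 3) - 2)/3 = (2*3/6 - 2)/3 = (2*3*(1/6) - 2)/3 = (1 - 2)/3 = (1/3)*(-1) = -1/3 ≈ -0.33333)
P(W, G) = -1/7 (P(W, G) = 1/(-7) = -1/7)
30*(P(-7, B) + 24) = 30*(-1/7 + 24) = 30*(167/7) = 5010/7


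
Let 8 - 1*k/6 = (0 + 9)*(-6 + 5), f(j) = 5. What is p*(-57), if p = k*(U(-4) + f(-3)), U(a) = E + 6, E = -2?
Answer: -52326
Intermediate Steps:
k = 102 (k = 48 - 6*(0 + 9)*(-6 + 5) = 48 - 54*(-1) = 48 - 6*(-9) = 48 + 54 = 102)
U(a) = 4 (U(a) = -2 + 6 = 4)
p = 918 (p = 102*(4 + 5) = 102*9 = 918)
p*(-57) = 918*(-57) = -52326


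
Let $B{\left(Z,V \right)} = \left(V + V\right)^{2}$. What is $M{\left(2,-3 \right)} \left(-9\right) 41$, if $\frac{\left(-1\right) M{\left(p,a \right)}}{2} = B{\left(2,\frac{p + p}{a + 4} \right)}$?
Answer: $47232$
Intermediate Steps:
$B{\left(Z,V \right)} = 4 V^{2}$ ($B{\left(Z,V \right)} = \left(2 V\right)^{2} = 4 V^{2}$)
$M{\left(p,a \right)} = - \frac{32 p^{2}}{\left(4 + a\right)^{2}}$ ($M{\left(p,a \right)} = - 2 \cdot 4 \left(\frac{p + p}{a + 4}\right)^{2} = - 2 \cdot 4 \left(\frac{2 p}{4 + a}\right)^{2} = - 2 \cdot 4 \frac{4 p^{2}}{\left(4 + a\right)^{2}} = - 2 \frac{16 p^{2}}{\left(4 + a\right)^{2}} = - \frac{32 p^{2}}{\left(4 + a\right)^{2}}$)
$M{\left(2,-3 \right)} \left(-9\right) 41 = - \frac{32 \cdot 2^{2}}{\left(4 - 3\right)^{2}} \left(-9\right) 41 = \left(-32\right) 4 \cdot 1^{-2} \left(-9\right) 41 = \left(-32\right) 4 \cdot 1 \left(-9\right) 41 = \left(-128\right) \left(-9\right) 41 = 1152 \cdot 41 = 47232$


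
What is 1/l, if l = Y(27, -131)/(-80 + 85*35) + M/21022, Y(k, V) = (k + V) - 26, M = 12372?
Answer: 6085869/3308408 ≈ 1.8395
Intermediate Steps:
Y(k, V) = -26 + V + k (Y(k, V) = (V + k) - 26 = -26 + V + k)
l = 3308408/6085869 (l = (-26 - 131 + 27)/(-80 + 85*35) + 12372/21022 = -130/(-80 + 2975) + 12372*(1/21022) = -130/2895 + 6186/10511 = -130*1/2895 + 6186/10511 = -26/579 + 6186/10511 = 3308408/6085869 ≈ 0.54362)
1/l = 1/(3308408/6085869) = 6085869/3308408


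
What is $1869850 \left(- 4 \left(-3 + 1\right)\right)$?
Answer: $14958800$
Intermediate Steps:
$1869850 \left(- 4 \left(-3 + 1\right)\right) = 1869850 \left(\left(-4\right) \left(-2\right)\right) = 1869850 \cdot 8 = 14958800$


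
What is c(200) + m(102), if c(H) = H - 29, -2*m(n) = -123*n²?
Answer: 640017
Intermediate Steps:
m(n) = 123*n²/2 (m(n) = -(-123)*n²/2 = 123*n²/2)
c(H) = -29 + H
c(200) + m(102) = (-29 + 200) + (123/2)*102² = 171 + (123/2)*10404 = 171 + 639846 = 640017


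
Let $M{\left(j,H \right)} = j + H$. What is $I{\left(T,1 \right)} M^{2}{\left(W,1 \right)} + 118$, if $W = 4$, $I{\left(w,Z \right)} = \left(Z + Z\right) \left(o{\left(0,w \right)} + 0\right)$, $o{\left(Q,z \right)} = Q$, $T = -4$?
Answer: $118$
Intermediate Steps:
$I{\left(w,Z \right)} = 0$ ($I{\left(w,Z \right)} = \left(Z + Z\right) \left(0 + 0\right) = 2 Z 0 = 0$)
$M{\left(j,H \right)} = H + j$
$I{\left(T,1 \right)} M^{2}{\left(W,1 \right)} + 118 = 0 \left(1 + 4\right)^{2} + 118 = 0 \cdot 5^{2} + 118 = 0 \cdot 25 + 118 = 0 + 118 = 118$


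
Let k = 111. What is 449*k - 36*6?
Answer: 49623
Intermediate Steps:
449*k - 36*6 = 449*111 - 36*6 = 49839 - 216 = 49623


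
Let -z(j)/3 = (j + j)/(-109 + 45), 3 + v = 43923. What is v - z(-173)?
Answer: 1405959/32 ≈ 43936.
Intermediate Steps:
v = 43920 (v = -3 + 43923 = 43920)
z(j) = 3*j/32 (z(j) = -3*(j + j)/(-109 + 45) = -3*2*j/(-64) = -3*2*j*(-1)/64 = -(-3)*j/32 = 3*j/32)
v - z(-173) = 43920 - 3*(-173)/32 = 43920 - 1*(-519/32) = 43920 + 519/32 = 1405959/32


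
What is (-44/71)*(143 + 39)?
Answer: -8008/71 ≈ -112.79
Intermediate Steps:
(-44/71)*(143 + 39) = -44*1/71*182 = -44/71*182 = -8008/71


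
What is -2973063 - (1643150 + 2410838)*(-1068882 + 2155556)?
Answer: -4405366328975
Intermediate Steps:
-2973063 - (1643150 + 2410838)*(-1068882 + 2155556) = -2973063 - 4053988*1086674 = -2973063 - 1*4405363355912 = -2973063 - 4405363355912 = -4405366328975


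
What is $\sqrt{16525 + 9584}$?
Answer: $3 \sqrt{2901} \approx 161.58$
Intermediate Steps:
$\sqrt{16525 + 9584} = \sqrt{26109} = 3 \sqrt{2901}$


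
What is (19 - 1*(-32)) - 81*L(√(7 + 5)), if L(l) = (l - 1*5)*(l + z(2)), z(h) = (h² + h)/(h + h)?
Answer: -627/2 + 567*√3 ≈ 668.57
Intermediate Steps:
z(h) = (h + h²)/(2*h) (z(h) = (h + h²)/((2*h)) = (h + h²)*(1/(2*h)) = (h + h²)/(2*h))
L(l) = (-5 + l)*(3/2 + l) (L(l) = (l - 1*5)*(l + (½ + (½)*2)) = (l - 5)*(l + (½ + 1)) = (-5 + l)*(l + 3/2) = (-5 + l)*(3/2 + l))
(19 - 1*(-32)) - 81*L(√(7 + 5)) = (19 - 1*(-32)) - 81*(-15/2 + (√(7 + 5))² - 7*√(7 + 5)/2) = (19 + 32) - 81*(-15/2 + (√12)² - 7*√3) = 51 - 81*(-15/2 + (2*√3)² - 7*√3) = 51 - 81*(-15/2 + 12 - 7*√3) = 51 - 81*(9/2 - 7*√3) = 51 + (-729/2 + 567*√3) = -627/2 + 567*√3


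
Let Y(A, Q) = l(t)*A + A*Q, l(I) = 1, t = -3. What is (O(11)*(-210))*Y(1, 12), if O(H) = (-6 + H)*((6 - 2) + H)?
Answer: -204750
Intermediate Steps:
Y(A, Q) = A + A*Q (Y(A, Q) = 1*A + A*Q = A + A*Q)
O(H) = (-6 + H)*(4 + H)
(O(11)*(-210))*Y(1, 12) = ((-24 + 11**2 - 2*11)*(-210))*(1*(1 + 12)) = ((-24 + 121 - 22)*(-210))*(1*13) = (75*(-210))*13 = -15750*13 = -204750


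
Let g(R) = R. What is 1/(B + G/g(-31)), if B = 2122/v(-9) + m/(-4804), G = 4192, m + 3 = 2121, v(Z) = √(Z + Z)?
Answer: -6769944828054/13401777546847769 + 17648428200252*I*√2/13401777546847769 ≈ -0.00050515 + 0.0018623*I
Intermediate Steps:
v(Z) = √2*√Z (v(Z) = √(2*Z) = √2*√Z)
m = 2118 (m = -3 + 2121 = 2118)
B = -1059/2402 - 1061*I*√2/3 (B = 2122/((√2*√(-9))) + 2118/(-4804) = 2122/((√2*(3*I))) + 2118*(-1/4804) = 2122/((3*I*√2)) - 1059/2402 = 2122*(-I*√2/6) - 1059/2402 = -1061*I*√2/3 - 1059/2402 = -1059/2402 - 1061*I*√2/3 ≈ -0.44088 - 500.16*I)
1/(B + G/g(-31)) = 1/((-1059/2402 - 1061*I*√2/3) + 4192/(-31)) = 1/((-1059/2402 - 1061*I*√2/3) + 4192*(-1/31)) = 1/((-1059/2402 - 1061*I*√2/3) - 4192/31) = 1/(-10102013/74462 - 1061*I*√2/3)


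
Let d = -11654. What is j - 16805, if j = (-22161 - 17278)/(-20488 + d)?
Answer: -540106871/32142 ≈ -16804.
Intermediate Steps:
j = 39439/32142 (j = (-22161 - 17278)/(-20488 - 11654) = -39439/(-32142) = -39439*(-1/32142) = 39439/32142 ≈ 1.2270)
j - 16805 = 39439/32142 - 16805 = -540106871/32142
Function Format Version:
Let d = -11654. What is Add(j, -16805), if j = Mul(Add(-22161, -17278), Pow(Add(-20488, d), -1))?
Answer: Rational(-540106871, 32142) ≈ -16804.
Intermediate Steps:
j = Rational(39439, 32142) (j = Mul(Add(-22161, -17278), Pow(Add(-20488, -11654), -1)) = Mul(-39439, Pow(-32142, -1)) = Mul(-39439, Rational(-1, 32142)) = Rational(39439, 32142) ≈ 1.2270)
Add(j, -16805) = Add(Rational(39439, 32142), -16805) = Rational(-540106871, 32142)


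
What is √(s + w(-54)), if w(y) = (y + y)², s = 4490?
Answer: √16154 ≈ 127.10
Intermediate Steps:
w(y) = 4*y² (w(y) = (2*y)² = 4*y²)
√(s + w(-54)) = √(4490 + 4*(-54)²) = √(4490 + 4*2916) = √(4490 + 11664) = √16154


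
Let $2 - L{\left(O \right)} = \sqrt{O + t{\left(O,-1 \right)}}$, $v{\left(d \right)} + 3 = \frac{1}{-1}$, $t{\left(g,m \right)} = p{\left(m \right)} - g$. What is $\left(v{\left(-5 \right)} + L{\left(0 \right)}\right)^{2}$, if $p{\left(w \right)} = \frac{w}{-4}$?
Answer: $\frac{25}{4} \approx 6.25$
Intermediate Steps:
$p{\left(w \right)} = - \frac{w}{4}$ ($p{\left(w \right)} = w \left(- \frac{1}{4}\right) = - \frac{w}{4}$)
$t{\left(g,m \right)} = - g - \frac{m}{4}$ ($t{\left(g,m \right)} = - \frac{m}{4} - g = - g - \frac{m}{4}$)
$v{\left(d \right)} = -4$ ($v{\left(d \right)} = -3 + \frac{1}{-1} = -3 - 1 = -4$)
$L{\left(O \right)} = \frac{3}{2}$ ($L{\left(O \right)} = 2 - \sqrt{O - \left(- \frac{1}{4} + O\right)} = 2 - \sqrt{\frac{1}{4}} = 2 - \frac{1}{2} = \frac{3}{2}$)
$\left(v{\left(-5 \right)} + L{\left(0 \right)}\right)^{2} = \left(-4 + \frac{3}{2}\right)^{2} = \left(- \frac{5}{2}\right)^{2} = \frac{25}{4}$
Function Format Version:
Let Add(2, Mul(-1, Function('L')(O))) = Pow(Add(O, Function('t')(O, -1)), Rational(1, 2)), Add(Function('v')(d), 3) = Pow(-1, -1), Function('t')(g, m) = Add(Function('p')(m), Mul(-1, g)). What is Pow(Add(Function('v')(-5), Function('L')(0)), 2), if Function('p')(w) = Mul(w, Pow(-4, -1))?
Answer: Rational(25, 4) ≈ 6.2500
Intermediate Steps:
Function('p')(w) = Mul(Rational(-1, 4), w) (Function('p')(w) = Mul(w, Rational(-1, 4)) = Mul(Rational(-1, 4), w))
Function('t')(g, m) = Add(Mul(-1, g), Mul(Rational(-1, 4), m)) (Function('t')(g, m) = Add(Mul(Rational(-1, 4), m), Mul(-1, g)) = Add(Mul(-1, g), Mul(Rational(-1, 4), m)))
Function('v')(d) = -4 (Function('v')(d) = Add(-3, Pow(-1, -1)) = Add(-3, -1) = -4)
Function('L')(O) = Rational(3, 2) (Function('L')(O) = Add(2, Mul(-1, Pow(Add(O, Add(Mul(-1, O), Mul(Rational(-1, 4), -1))), Rational(1, 2)))) = Add(2, Mul(-1, Pow(Add(O, Add(Mul(-1, O), Rational(1, 4))), Rational(1, 2)))) = Add(2, Mul(-1, Pow(Add(O, Add(Rational(1, 4), Mul(-1, O))), Rational(1, 2)))) = Add(2, Mul(-1, Pow(Rational(1, 4), Rational(1, 2)))) = Add(2, Mul(-1, Rational(1, 2))) = Add(2, Rational(-1, 2)) = Rational(3, 2))
Pow(Add(Function('v')(-5), Function('L')(0)), 2) = Pow(Add(-4, Rational(3, 2)), 2) = Pow(Rational(-5, 2), 2) = Rational(25, 4)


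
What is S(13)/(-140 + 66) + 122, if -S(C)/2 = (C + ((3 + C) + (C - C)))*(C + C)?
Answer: 5268/37 ≈ 142.38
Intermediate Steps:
S(C) = -4*C*(3 + 2*C) (S(C) = -2*(C + ((3 + C) + (C - C)))*(C + C) = -2*(C + ((3 + C) + 0))*2*C = -2*(C + (3 + C))*2*C = -2*(3 + 2*C)*2*C = -4*C*(3 + 2*C))
S(13)/(-140 + 66) + 122 = (-4*13*(3 + 2*13))/(-140 + 66) + 122 = -4*13*(3 + 26)/(-74) + 122 = -4*13*29*(-1/74) + 122 = -1508*(-1/74) + 122 = 754/37 + 122 = 5268/37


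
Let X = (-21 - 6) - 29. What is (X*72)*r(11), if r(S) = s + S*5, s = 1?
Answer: -225792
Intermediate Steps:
r(S) = 1 + 5*S (r(S) = 1 + S*5 = 1 + 5*S)
X = -56 (X = -27 - 29 = -56)
(X*72)*r(11) = (-56*72)*(1 + 5*11) = -4032*(1 + 55) = -4032*56 = -225792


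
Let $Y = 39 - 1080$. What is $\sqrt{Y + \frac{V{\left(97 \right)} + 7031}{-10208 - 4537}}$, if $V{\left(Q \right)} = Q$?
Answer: $\frac{i \sqrt{25159349265}}{4915} \approx 32.272 i$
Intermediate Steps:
$Y = -1041$ ($Y = 39 - 1080 = -1041$)
$\sqrt{Y + \frac{V{\left(97 \right)} + 7031}{-10208 - 4537}} = \sqrt{-1041 + \frac{97 + 7031}{-10208 - 4537}} = \sqrt{-1041 + \frac{7128}{-14745}} = \sqrt{-1041 + 7128 \left(- \frac{1}{14745}\right)} = \sqrt{-1041 - \frac{2376}{4915}} = \sqrt{- \frac{5118891}{4915}} = \frac{i \sqrt{25159349265}}{4915}$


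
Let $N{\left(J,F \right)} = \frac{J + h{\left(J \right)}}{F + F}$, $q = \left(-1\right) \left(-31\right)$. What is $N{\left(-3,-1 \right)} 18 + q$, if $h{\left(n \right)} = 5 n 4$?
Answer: $598$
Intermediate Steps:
$q = 31$
$h{\left(n \right)} = 20 n$
$N{\left(J,F \right)} = \frac{21 J}{2 F}$ ($N{\left(J,F \right)} = \frac{J + 20 J}{F + F} = \frac{21 J}{2 F}$)
$N{\left(-3,-1 \right)} 18 + q = \frac{21}{2} \left(-3\right) \frac{1}{-1} \cdot 18 + 31 = \frac{21}{2} \left(-3\right) \left(-1\right) 18 + 31 = \frac{63}{2} \cdot 18 + 31 = 567 + 31 = 598$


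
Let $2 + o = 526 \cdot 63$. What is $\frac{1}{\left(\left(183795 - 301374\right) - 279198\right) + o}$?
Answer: $- \frac{1}{363641} \approx -2.75 \cdot 10^{-6}$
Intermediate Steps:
$o = 33136$ ($o = -2 + 526 \cdot 63 = -2 + 33138 = 33136$)
$\frac{1}{\left(\left(183795 - 301374\right) - 279198\right) + o} = \frac{1}{\left(\left(183795 - 301374\right) - 279198\right) + 33136} = \frac{1}{\left(-117579 - 279198\right) + 33136} = \frac{1}{-396777 + 33136} = \frac{1}{-363641} = - \frac{1}{363641}$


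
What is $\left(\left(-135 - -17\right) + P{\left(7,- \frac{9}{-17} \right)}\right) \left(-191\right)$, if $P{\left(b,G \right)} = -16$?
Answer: $25594$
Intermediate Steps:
$\left(\left(-135 - -17\right) + P{\left(7,- \frac{9}{-17} \right)}\right) \left(-191\right) = \left(\left(-135 - -17\right) - 16\right) \left(-191\right) = \left(\left(-135 + 17\right) - 16\right) \left(-191\right) = \left(-118 - 16\right) \left(-191\right) = \left(-134\right) \left(-191\right) = 25594$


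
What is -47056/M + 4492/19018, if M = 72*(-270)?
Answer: 30694859/11553435 ≈ 2.6568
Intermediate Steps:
M = -19440
-47056/M + 4492/19018 = -47056/(-19440) + 4492/19018 = -47056*(-1/19440) + 4492*(1/19018) = 2941/1215 + 2246/9509 = 30694859/11553435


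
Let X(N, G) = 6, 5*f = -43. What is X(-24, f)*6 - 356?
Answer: -320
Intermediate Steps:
f = -43/5 (f = (⅕)*(-43) = -43/5 ≈ -8.6000)
X(-24, f)*6 - 356 = 6*6 - 356 = 36 - 356 = -320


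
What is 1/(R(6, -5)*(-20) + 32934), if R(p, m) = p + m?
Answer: 1/32914 ≈ 3.0382e-5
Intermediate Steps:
R(p, m) = m + p
1/(R(6, -5)*(-20) + 32934) = 1/((-5 + 6)*(-20) + 32934) = 1/(1*(-20) + 32934) = 1/(-20 + 32934) = 1/32914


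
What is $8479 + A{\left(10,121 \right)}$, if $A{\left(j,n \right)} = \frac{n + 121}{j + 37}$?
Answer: $\frac{398755}{47} \approx 8484.2$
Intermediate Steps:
$A{\left(j,n \right)} = \frac{121 + n}{37 + j}$
$8479 + A{\left(10,121 \right)} = 8479 + \frac{121 + 121}{37 + 10} = 8479 + \frac{1}{47} \cdot 242 = 8479 + \frac{242}{47} = \frac{398755}{47}$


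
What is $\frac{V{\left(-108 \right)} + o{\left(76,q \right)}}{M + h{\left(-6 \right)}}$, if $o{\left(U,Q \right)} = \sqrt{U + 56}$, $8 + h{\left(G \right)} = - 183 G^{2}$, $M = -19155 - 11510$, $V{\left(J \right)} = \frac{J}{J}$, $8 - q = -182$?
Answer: $- \frac{1}{37261} - \frac{2 \sqrt{33}}{37261} \approx -0.00033518$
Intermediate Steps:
$q = 190$ ($q = 8 - -182 = 8 + 182 = 190$)
$V{\left(J \right)} = 1$
$M = -30665$
$h{\left(G \right)} = -8 - 183 G^{2}$
$o{\left(U,Q \right)} = \sqrt{56 + U}$
$\frac{V{\left(-108 \right)} + o{\left(76,q \right)}}{M + h{\left(-6 \right)}} = \frac{1 + \sqrt{56 + 76}}{-30665 - \left(8 + 183 \left(-6\right)^{2}\right)} = \frac{1 + \sqrt{132}}{-30665 - 6596} = \frac{1 + 2 \sqrt{33}}{-30665 - 6596} = \frac{1 + 2 \sqrt{33}}{-37261} = \left(1 + 2 \sqrt{33}\right) \left(- \frac{1}{37261}\right) = - \frac{1}{37261} - \frac{2 \sqrt{33}}{37261}$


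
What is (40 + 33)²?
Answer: 5329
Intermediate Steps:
(40 + 33)² = 73² = 5329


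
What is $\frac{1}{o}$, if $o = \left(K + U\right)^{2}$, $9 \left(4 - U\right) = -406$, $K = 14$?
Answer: $\frac{81}{322624} \approx 0.00025107$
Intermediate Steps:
$U = \frac{442}{9}$ ($U = 4 - - \frac{406}{9} = 4 + \frac{406}{9} = \frac{442}{9} \approx 49.111$)
$o = \frac{322624}{81}$ ($o = \left(14 + \frac{442}{9}\right)^{2} = \left(\frac{568}{9}\right)^{2} = \frac{322624}{81} \approx 3983.0$)
$\frac{1}{o} = \frac{1}{\frac{322624}{81}} = \frac{81}{322624}$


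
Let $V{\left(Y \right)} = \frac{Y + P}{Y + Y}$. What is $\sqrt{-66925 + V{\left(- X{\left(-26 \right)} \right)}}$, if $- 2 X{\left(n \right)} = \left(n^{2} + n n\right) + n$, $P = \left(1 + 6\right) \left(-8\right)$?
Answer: $\frac{i \sqrt{117671816418}}{1326} \approx 258.7 i$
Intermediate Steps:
$P = -56$ ($P = 7 \left(-8\right) = -56$)
$X{\left(n \right)} = - n^{2} - \frac{n}{2}$ ($X{\left(n \right)} = - \frac{\left(n^{2} + n n\right) + n}{2} = - \frac{\left(n^{2} + n^{2}\right) + n}{2} = - \frac{2 n^{2} + n}{2} = - \frac{n + 2 n^{2}}{2} = - n^{2} - \frac{n}{2}$)
$V{\left(Y \right)} = \frac{-56 + Y}{2 Y}$ ($V{\left(Y \right)} = \frac{Y - 56}{Y + Y} = \frac{-56 + Y}{2 Y}$)
$\sqrt{-66925 + V{\left(- X{\left(-26 \right)} \right)}} = \sqrt{-66925 + \frac{-56 - \left(-1\right) \left(-26\right) \left(\frac{1}{2} - 26\right)}{2 \left(- \left(-1\right) \left(-26\right) \left(\frac{1}{2} - 26\right)\right)}} = \sqrt{-66925 + \frac{-56 - \left(-1\right) \left(-26\right) \left(- \frac{51}{2}\right)}{2 \left(- \frac{\left(-1\right) \left(-26\right) \left(-51\right)}{2}\right)}} = \sqrt{-66925 + \frac{-56 - -663}{2 \left(\left(-1\right) \left(-663\right)\right)}} = \sqrt{-66925 + \frac{-56 + 663}{2 \cdot 663}} = \sqrt{-66925 + \frac{1}{2} \cdot \frac{1}{663} \cdot 607} = \sqrt{-66925 + \frac{607}{1326}} = \sqrt{- \frac{88741943}{1326}} = \frac{i \sqrt{117671816418}}{1326}$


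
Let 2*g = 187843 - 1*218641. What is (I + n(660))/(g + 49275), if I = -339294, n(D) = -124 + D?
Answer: -169379/16938 ≈ -9.9999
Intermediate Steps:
g = -15399 (g = (187843 - 1*218641)/2 = (187843 - 218641)/2 = (1/2)*(-30798) = -15399)
(I + n(660))/(g + 49275) = (-339294 + (-124 + 660))/(-15399 + 49275) = (-339294 + 536)/33876 = -338758*1/33876 = -169379/16938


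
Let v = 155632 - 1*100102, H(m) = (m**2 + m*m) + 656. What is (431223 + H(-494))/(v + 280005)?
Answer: 919951/335535 ≈ 2.7417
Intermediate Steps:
H(m) = 656 + 2*m**2 (H(m) = (m**2 + m**2) + 656 = 2*m**2 + 656 = 656 + 2*m**2)
v = 55530 (v = 155632 - 100102 = 55530)
(431223 + H(-494))/(v + 280005) = (431223 + (656 + 2*(-494)**2))/(55530 + 280005) = (431223 + (656 + 2*244036))/335535 = (431223 + (656 + 488072))*(1/335535) = (431223 + 488728)*(1/335535) = 919951*(1/335535) = 919951/335535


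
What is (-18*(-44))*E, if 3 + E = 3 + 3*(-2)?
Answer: -4752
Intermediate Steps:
E = -6 (E = -3 + (3 + 3*(-2)) = -3 + (3 - 6) = -3 - 3 = -6)
(-18*(-44))*E = -18*(-44)*(-6) = 792*(-6) = -4752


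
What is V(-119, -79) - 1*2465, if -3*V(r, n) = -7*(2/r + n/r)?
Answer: -125638/51 ≈ -2463.5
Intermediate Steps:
V(r, n) = 14/(3*r) + 7*n/(3*r) (V(r, n) = -(-7)*(2/r + n/r)/3 = -(-14/r - 7*n/r)/3 = 14/(3*r) + 7*n/(3*r))
V(-119, -79) - 1*2465 = (7/3)*(2 - 79)/(-119) - 1*2465 = (7/3)*(-1/119)*(-77) - 2465 = 77/51 - 2465 = -125638/51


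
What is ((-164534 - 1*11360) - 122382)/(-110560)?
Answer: 74569/27640 ≈ 2.6979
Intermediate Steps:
((-164534 - 1*11360) - 122382)/(-110560) = ((-164534 - 11360) - 122382)*(-1/110560) = (-175894 - 122382)*(-1/110560) = -298276*(-1/110560) = 74569/27640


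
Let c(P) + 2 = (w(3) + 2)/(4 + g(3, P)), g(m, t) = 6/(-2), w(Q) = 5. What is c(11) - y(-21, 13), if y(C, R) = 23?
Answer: -18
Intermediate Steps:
g(m, t) = -3 (g(m, t) = 6*(-1/2) = -3)
c(P) = 5 (c(P) = -2 + (5 + 2)/(4 - 3) = -2 + 7/1 = -2 + 7*1 = -2 + 7 = 5)
c(11) - y(-21, 13) = 5 - 1*23 = 5 - 23 = -18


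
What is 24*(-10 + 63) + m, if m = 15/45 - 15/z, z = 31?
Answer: 118282/93 ≈ 1271.8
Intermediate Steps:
m = -14/93 (m = 15/45 - 15/31 = 15*(1/45) - 15*1/31 = ⅓ - 15/31 = -14/93 ≈ -0.15054)
24*(-10 + 63) + m = 24*(-10 + 63) - 14/93 = 24*53 - 14/93 = 1272 - 14/93 = 118282/93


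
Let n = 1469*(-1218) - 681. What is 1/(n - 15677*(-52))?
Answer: -1/974719 ≈ -1.0259e-6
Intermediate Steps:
n = -1789923 (n = -1789242 - 681 = -1789923)
1/(n - 15677*(-52)) = 1/(-1789923 - 15677*(-52)) = 1/(-1789923 + 815204) = 1/(-974719) = -1/974719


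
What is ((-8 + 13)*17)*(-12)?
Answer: -1020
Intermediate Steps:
((-8 + 13)*17)*(-12) = (5*17)*(-12) = 85*(-12) = -1020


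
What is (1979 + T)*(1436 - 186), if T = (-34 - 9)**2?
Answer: 4785000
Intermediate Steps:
T = 1849 (T = (-43)**2 = 1849)
(1979 + T)*(1436 - 186) = (1979 + 1849)*(1436 - 186) = 3828*1250 = 4785000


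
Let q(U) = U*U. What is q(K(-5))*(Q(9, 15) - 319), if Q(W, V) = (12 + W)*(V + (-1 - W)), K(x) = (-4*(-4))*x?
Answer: -1369600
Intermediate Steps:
K(x) = 16*x
q(U) = U**2
Q(W, V) = (12 + W)*(-1 + V - W)
q(K(-5))*(Q(9, 15) - 319) = (16*(-5))**2*((-12 - 1*9**2 - 13*9 + 12*15 + 15*9) - 319) = (-80)**2*((-12 - 1*81 - 117 + 180 + 135) - 319) = 6400*((-12 - 81 - 117 + 180 + 135) - 319) = 6400*(105 - 319) = 6400*(-214) = -1369600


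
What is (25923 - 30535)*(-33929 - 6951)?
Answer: 188538560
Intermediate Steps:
(25923 - 30535)*(-33929 - 6951) = -4612*(-40880) = 188538560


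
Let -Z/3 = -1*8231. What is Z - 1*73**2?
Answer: 19364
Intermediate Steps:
Z = 24693 (Z = -(-3)*8231 = -3*(-8231) = 24693)
Z - 1*73**2 = 24693 - 1*73**2 = 24693 - 1*5329 = 24693 - 5329 = 19364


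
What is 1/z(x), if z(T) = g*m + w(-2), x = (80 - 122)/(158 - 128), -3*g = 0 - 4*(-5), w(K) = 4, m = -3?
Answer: 1/24 ≈ 0.041667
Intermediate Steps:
g = -20/3 (g = -(0 - 4*(-5))/3 = -(0 + 20)/3 = -⅓*20 = -20/3 ≈ -6.6667)
x = -7/5 (x = -42/30 = -42*1/30 = -7/5 ≈ -1.4000)
z(T) = 24 (z(T) = -20/3*(-3) + 4 = 20 + 4 = 24)
1/z(x) = 1/24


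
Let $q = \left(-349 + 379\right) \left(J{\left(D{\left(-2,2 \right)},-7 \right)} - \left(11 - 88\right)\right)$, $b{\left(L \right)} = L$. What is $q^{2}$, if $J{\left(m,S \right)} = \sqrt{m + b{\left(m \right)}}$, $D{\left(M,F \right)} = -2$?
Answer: $5332500 + 277200 i \approx 5.3325 \cdot 10^{6} + 2.772 \cdot 10^{5} i$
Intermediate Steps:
$J{\left(m,S \right)} = \sqrt{2} \sqrt{m}$ ($J{\left(m,S \right)} = \sqrt{m + m} = \sqrt{2 m} = \sqrt{2} \sqrt{m}$)
$q = 2310 + 60 i$ ($q = \left(-349 + 379\right) \left(\sqrt{2} \sqrt{-2} - \left(11 - 88\right)\right) = 30 \left(\sqrt{2} i \sqrt{2} - \left(11 - 88\right)\right) = 30 \left(2 i - -77\right) = 30 \left(2 i + 77\right) = 30 \left(77 + 2 i\right) = 2310 + 60 i \approx 2310.0 + 60.0 i$)
$q^{2} = \left(2310 + 60 i\right)^{2}$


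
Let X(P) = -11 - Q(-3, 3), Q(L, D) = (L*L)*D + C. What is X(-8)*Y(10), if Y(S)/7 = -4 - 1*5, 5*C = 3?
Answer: 12159/5 ≈ 2431.8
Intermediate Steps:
C = ⅗ (C = (⅕)*3 = ⅗ ≈ 0.60000)
Y(S) = -63 (Y(S) = 7*(-4 - 1*5) = 7*(-4 - 5) = 7*(-9) = -63)
Q(L, D) = ⅗ + D*L² (Q(L, D) = (L*L)*D + ⅗ = L²*D + ⅗ = D*L² + ⅗ = ⅗ + D*L²)
X(P) = -193/5 (X(P) = -11 - (⅗ + 3*(-3)²) = -11 - (⅗ + 3*9) = -11 - (⅗ + 27) = -11 - 1*138/5 = -11 - 138/5 = -193/5)
X(-8)*Y(10) = -193/5*(-63) = 12159/5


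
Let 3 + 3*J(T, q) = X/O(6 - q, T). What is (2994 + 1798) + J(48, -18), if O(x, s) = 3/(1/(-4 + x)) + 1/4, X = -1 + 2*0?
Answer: 3463889/723 ≈ 4791.0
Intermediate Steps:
X = -1 (X = -1 + 0 = -1)
O(x, s) = -47/4 + 3*x (O(x, s) = 3*(-4 + x) + 1*(¼) = (-12 + 3*x) + ¼ = -47/4 + 3*x)
J(T, q) = -1 - 1/(3*(25/4 - 3*q)) (J(T, q) = -1 + (-1/(-47/4 + 3*(6 - q)))/3 = -1 + (-1/(-47/4 + (18 - 3*q)))/3 = -1 + (-1/(25/4 - 3*q))/3 = -1 - 1/(3*(25/4 - 3*q)))
(2994 + 1798) + J(48, -18) = (2994 + 1798) + (79 - 36*(-18))/(3*(-25 + 12*(-18))) = 4792 + (79 + 648)/(3*(-25 - 216)) = 4792 + (⅓)*727/(-241) = 4792 + (⅓)*(-1/241)*727 = 4792 - 727/723 = 3463889/723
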